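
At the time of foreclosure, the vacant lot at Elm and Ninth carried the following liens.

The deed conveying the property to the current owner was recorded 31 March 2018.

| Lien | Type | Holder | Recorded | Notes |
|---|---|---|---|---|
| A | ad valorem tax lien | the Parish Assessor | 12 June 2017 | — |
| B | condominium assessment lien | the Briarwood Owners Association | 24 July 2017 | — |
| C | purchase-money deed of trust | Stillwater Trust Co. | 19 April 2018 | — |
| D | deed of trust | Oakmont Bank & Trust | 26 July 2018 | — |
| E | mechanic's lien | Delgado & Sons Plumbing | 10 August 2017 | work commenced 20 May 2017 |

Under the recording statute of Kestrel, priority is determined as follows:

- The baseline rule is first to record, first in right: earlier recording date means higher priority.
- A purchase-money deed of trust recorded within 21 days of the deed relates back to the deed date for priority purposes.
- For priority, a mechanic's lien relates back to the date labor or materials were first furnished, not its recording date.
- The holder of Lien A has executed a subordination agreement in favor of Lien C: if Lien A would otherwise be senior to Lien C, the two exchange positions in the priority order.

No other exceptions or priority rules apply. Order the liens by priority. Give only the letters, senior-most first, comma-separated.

E, C, B, A, D

Effective dates: C's effective date is the deed date, 31 March 2018; E relates back to 20 May 2017 (work commenced).
By effective date: E (20 May 2017), A (12 June 2017), B (24 July 2017), C (31 March 2018), D (26 July 2018).
Because A would otherwise rank above C, the subordination swaps them.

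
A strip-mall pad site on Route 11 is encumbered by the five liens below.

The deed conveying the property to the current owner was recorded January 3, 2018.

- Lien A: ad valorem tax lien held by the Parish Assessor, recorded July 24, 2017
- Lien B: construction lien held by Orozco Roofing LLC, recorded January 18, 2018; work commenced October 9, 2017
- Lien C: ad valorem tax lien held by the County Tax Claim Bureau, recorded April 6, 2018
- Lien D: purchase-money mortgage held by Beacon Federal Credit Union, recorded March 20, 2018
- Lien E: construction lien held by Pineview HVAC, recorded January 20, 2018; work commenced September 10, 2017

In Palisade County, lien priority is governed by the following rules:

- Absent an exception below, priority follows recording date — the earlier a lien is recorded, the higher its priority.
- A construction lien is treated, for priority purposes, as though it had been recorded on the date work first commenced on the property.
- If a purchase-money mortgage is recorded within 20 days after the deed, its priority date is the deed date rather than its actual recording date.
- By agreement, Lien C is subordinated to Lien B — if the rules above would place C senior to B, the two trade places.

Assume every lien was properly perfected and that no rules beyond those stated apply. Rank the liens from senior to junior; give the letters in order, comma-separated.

Adjusting effective dates: B is treated as recorded October 9, 2017, the work-commencement date; D was recorded 76 days after the deed, outside the 20-day window, so it keeps its recording date; E's effective date is September 10, 2017, when work began.
By effective date: A (July 24, 2017), E (September 10, 2017), B (October 9, 2017), D (March 20, 2018), C (April 6, 2018).
C is already junior to B, so the subordination agreement changes nothing.

A, E, B, D, C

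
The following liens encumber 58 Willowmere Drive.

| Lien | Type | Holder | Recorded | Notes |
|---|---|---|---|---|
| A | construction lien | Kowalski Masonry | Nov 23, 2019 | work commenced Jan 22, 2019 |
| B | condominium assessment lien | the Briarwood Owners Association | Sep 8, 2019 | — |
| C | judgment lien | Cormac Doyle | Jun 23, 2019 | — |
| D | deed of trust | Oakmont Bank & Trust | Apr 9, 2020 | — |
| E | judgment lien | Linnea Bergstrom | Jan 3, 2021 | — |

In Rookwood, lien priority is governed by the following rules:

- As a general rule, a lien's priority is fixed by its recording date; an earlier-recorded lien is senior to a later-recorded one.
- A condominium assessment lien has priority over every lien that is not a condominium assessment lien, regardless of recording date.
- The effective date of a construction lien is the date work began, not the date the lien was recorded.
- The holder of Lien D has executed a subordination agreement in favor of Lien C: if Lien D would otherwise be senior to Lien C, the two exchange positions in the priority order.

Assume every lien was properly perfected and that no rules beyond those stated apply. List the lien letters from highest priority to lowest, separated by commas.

Effective dates after the stated exceptions: A's effective date is Jan 22, 2019, when work began.
As a condominium assessment lien, B is senior to every other lien.
Remaining liens by effective date: A (Jan 22, 2019), C (Jun 23, 2019), D (Apr 9, 2020), E (Jan 3, 2021).
Since D is not senior to C, the subordination leaves the order unchanged.

B, A, C, D, E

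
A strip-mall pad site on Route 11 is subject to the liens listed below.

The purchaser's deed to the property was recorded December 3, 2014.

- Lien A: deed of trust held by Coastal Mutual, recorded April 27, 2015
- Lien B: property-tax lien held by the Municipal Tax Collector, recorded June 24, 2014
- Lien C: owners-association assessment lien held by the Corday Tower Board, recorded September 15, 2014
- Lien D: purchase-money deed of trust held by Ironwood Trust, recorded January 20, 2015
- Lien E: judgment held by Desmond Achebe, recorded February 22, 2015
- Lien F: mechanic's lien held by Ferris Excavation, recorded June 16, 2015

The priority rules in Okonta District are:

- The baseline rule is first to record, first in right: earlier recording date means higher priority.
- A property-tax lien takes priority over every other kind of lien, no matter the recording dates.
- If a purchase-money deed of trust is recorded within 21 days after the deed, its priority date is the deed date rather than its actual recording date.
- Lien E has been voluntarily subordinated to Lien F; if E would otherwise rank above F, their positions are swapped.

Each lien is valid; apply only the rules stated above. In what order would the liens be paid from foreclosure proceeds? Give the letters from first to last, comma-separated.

Effective dates after the stated exceptions: D was recorded 48 days after the deed, outside the 21-day window, so it keeps its recording date.
As a property-tax lien, B is senior to every other lien.
Remaining liens by effective date: C (September 15, 2014), D (January 20, 2015), E (February 22, 2015), A (April 27, 2015), F (June 16, 2015).
Because E would otherwise rank above F, the subordination swaps them.

B, C, D, F, A, E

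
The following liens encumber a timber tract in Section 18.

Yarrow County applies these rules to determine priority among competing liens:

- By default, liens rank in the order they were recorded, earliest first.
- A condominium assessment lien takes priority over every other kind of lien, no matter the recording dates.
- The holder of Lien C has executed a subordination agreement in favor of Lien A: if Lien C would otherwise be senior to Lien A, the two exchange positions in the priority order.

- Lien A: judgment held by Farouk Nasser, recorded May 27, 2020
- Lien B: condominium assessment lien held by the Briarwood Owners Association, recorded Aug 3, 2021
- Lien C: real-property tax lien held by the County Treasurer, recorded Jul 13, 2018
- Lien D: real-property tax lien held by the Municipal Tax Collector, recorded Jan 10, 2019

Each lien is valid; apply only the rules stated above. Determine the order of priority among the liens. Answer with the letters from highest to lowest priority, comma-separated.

B, A, D, C

As a condominium assessment lien, B is senior to every other lien.
The other liens, earliest effective date first: C (Jul 13, 2018), D (Jan 10, 2019), A (May 27, 2020).
Because C would otherwise rank above A, the subordination swaps them.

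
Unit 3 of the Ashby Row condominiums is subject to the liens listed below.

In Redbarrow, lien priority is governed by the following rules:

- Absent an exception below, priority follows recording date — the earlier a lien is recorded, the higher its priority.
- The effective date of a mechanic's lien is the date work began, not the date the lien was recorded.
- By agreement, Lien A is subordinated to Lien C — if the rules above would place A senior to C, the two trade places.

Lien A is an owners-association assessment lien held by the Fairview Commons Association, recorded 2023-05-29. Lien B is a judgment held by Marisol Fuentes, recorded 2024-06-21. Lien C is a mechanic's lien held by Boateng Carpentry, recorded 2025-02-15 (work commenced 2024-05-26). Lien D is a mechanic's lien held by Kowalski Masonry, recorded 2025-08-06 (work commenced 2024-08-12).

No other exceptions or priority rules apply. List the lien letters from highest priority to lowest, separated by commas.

C, A, B, D

Effective dates: C's effective date is 2024-05-26, when work began; D relates back to 2024-08-12 (work commenced).
By effective date, earliest first: A (2023-05-29), C (2024-05-26), B (2024-06-21), D (2024-08-12).
The subordination applies — A was senior to C — so A and C swap.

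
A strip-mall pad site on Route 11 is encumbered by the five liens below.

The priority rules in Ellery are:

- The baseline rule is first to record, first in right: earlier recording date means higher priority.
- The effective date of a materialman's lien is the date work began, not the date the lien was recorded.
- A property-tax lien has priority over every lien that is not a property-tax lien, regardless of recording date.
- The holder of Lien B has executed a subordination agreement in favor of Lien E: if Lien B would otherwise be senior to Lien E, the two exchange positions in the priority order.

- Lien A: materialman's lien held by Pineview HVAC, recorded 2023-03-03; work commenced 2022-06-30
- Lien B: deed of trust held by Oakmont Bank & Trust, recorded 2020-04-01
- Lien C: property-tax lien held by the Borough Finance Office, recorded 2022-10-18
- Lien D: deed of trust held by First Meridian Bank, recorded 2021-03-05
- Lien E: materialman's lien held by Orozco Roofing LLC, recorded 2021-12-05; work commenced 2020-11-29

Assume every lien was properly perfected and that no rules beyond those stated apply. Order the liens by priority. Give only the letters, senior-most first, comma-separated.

C, E, B, D, A

Adjusting effective dates: A's effective date is 2022-06-30, when work began; E is treated as recorded 2020-11-29, the work-commencement date.
C is a property-tax lien, so it outranks all other liens regardless of date.
Ordering the rest by effective date: B (2020-04-01), E (2020-11-29), D (2021-03-05), A (2022-06-30).
B would otherwise be senior to E, so under the subordination agreement B and E exchange positions.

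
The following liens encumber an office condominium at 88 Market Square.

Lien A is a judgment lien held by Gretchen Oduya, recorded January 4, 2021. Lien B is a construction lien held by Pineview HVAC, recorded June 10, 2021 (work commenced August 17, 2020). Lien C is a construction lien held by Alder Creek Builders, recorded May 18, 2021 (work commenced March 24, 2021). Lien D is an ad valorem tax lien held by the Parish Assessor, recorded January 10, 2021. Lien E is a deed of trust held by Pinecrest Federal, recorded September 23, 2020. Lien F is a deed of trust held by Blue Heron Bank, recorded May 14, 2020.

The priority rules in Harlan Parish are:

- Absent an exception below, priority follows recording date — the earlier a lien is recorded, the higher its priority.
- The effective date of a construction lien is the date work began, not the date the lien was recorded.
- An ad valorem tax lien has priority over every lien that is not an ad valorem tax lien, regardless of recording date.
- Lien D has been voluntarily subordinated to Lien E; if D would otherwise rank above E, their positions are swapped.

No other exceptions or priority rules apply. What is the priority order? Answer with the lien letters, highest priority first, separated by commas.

E, F, B, D, A, C

First, effective dates: B is treated as recorded August 17, 2020, the work-commencement date; C is treated as recorded March 24, 2021, the work-commencement date.
As an ad valorem tax lien, D is senior to every other lien.
Ordering the rest by effective date: F (May 14, 2020), B (August 17, 2020), E (September 23, 2020), A (January 4, 2021), C (March 24, 2021).
The subordination applies — D was senior to E — so D and E swap.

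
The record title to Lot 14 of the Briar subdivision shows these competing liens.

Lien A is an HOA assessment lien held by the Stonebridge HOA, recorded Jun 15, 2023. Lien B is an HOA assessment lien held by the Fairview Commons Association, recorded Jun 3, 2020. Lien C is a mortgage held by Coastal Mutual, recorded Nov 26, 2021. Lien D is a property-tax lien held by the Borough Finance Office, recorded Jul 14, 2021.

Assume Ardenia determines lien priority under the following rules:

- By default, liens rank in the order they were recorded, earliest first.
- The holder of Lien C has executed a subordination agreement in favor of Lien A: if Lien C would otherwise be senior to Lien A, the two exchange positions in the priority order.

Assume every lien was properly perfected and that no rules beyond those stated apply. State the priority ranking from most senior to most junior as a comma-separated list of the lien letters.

B, D, A, C

By effective date: B (Jun 3, 2020), D (Jul 14, 2021), C (Nov 26, 2021), A (Jun 15, 2023).
The subordination applies — C was senior to A — so C and A swap.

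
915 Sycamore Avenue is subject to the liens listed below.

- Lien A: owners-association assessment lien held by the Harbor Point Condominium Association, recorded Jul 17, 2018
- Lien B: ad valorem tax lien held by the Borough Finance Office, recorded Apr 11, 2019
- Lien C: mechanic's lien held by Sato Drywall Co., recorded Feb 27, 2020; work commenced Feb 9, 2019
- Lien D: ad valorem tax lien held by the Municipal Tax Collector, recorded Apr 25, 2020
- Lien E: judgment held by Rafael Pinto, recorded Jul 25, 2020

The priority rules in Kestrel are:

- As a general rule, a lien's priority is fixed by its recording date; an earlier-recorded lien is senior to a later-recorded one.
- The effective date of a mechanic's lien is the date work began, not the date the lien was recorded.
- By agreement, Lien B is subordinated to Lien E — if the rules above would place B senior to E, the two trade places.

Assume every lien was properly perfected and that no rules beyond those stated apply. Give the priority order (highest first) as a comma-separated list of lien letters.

Effective dates after the stated exceptions: C's effective date is Feb 9, 2019, when work began.
By effective date, earliest first: A (Jul 17, 2018), C (Feb 9, 2019), B (Apr 11, 2019), D (Apr 25, 2020), E (Jul 25, 2020).
Because B would otherwise rank above E, the subordination swaps them.

A, C, E, D, B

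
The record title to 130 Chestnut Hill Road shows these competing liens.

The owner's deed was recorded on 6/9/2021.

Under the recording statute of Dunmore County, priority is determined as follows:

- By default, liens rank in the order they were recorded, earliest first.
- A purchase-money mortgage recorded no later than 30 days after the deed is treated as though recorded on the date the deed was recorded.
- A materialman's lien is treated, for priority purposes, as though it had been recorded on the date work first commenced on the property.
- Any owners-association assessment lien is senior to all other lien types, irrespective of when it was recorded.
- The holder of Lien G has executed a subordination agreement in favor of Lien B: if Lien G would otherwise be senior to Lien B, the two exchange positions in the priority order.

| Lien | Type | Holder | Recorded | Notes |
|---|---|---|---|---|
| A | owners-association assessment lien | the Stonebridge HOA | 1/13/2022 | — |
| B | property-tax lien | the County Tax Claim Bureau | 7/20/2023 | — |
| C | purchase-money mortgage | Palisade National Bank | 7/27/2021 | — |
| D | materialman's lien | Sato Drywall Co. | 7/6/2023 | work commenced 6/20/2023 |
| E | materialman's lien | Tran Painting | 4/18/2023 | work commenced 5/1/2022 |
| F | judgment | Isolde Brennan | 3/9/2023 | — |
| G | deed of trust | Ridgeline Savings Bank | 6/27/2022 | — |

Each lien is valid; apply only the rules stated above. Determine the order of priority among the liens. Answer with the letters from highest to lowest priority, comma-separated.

A, C, E, B, F, D, G

First, effective dates: C missed the 30-day window (48 days after the deed), so its recording date stands; D is treated as recorded 6/20/2023, the work-commencement date; E's effective date is 5/1/2022, when work began.
As an owners-association assessment lien, A is senior to every other lien.
Among the remaining liens, by effective date: C (7/27/2021), E (5/1/2022), G (6/27/2022), F (3/9/2023), D (6/20/2023), B (7/20/2023).
The subordination applies — G was senior to B — so G and B swap.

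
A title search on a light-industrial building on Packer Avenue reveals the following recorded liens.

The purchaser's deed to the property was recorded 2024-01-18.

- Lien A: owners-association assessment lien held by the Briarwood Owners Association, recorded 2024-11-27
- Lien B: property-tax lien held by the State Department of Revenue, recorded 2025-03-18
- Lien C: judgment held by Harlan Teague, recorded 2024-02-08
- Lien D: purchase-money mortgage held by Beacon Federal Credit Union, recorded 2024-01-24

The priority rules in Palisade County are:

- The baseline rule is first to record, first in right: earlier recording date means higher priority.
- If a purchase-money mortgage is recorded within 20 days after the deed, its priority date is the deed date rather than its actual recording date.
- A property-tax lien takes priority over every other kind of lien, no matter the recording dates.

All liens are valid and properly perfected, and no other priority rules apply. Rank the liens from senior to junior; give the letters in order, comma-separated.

Effective dates: D relates back to the deed date 2024-01-18.
B, as a property-tax lien, has superpriority and ranks first.
Ordering the rest by effective date: D (2024-01-18), C (2024-02-08), A (2024-11-27).

B, D, C, A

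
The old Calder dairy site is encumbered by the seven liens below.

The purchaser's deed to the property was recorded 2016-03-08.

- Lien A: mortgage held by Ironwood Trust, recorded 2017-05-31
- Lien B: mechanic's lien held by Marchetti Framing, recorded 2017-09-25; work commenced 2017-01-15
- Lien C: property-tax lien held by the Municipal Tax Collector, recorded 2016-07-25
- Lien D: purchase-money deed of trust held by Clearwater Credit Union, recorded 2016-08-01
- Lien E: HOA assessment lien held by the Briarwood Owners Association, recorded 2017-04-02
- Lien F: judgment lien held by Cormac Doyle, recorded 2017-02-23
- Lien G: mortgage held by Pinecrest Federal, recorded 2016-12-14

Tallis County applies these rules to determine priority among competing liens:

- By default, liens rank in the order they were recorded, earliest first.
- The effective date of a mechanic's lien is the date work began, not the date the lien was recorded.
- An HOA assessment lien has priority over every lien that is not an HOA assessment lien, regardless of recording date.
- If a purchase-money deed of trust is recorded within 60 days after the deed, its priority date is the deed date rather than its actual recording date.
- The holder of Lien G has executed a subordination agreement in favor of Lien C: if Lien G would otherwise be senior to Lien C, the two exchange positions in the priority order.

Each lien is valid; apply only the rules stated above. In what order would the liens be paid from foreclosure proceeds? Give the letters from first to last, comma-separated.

E, C, D, G, B, F, A

Effective dates after the stated exceptions: B's effective date is 2017-01-15, when work began; D missed the 60-day window (146 days after the deed), so its recording date stands.
E is an HOA assessment lien and takes priority over every other lien.
Among the remaining liens, by effective date: C (2016-07-25), D (2016-08-01), G (2016-12-14), B (2017-01-15), F (2017-02-23), A (2017-05-31).
G is already junior to C, so the subordination agreement changes nothing.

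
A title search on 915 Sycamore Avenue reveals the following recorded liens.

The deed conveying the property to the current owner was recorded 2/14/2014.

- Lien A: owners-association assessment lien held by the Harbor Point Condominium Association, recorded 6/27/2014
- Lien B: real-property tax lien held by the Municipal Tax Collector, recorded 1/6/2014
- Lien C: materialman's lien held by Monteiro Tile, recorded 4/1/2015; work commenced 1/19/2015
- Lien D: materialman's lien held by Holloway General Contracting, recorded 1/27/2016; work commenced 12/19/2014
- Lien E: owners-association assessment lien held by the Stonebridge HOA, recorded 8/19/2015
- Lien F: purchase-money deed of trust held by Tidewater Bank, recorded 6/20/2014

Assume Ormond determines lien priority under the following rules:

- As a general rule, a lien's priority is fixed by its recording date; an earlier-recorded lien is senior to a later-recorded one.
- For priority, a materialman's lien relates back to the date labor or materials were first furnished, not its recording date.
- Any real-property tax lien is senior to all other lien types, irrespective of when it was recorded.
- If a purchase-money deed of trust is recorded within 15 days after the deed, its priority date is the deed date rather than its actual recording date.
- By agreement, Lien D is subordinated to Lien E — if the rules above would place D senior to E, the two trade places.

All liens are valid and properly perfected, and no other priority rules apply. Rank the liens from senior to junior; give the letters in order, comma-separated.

Adjusting effective dates: C relates back to 1/19/2015 (work commenced); D is treated as recorded 12/19/2014, the work-commencement date; F missed the 15-day window (126 days after the deed), so its recording date stands.
B, as a real-property tax lien, has superpriority and ranks first.
The other liens, earliest effective date first: F (6/20/2014), A (6/27/2014), D (12/19/2014), C (1/19/2015), E (8/19/2015).
D is senior to E before the subordination, so the two trade places.

B, F, A, E, C, D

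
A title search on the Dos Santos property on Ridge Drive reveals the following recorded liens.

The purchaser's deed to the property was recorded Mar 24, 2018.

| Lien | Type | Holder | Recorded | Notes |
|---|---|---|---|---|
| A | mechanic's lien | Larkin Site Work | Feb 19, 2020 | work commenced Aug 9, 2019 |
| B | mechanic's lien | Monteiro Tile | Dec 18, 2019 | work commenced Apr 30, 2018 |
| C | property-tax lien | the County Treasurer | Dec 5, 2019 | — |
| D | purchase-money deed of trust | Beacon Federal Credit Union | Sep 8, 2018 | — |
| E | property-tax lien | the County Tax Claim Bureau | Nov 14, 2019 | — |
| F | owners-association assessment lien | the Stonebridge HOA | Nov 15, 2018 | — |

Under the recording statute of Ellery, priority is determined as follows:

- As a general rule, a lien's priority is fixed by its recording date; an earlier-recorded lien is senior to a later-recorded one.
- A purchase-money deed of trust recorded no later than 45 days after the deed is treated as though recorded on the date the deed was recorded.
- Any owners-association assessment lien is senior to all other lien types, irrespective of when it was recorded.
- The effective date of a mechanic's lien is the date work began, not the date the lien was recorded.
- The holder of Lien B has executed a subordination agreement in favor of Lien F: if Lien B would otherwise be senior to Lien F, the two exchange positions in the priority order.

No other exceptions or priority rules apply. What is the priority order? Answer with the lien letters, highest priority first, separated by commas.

First, effective dates: A is treated as recorded Aug 9, 2019, the work-commencement date; B relates back to Apr 30, 2018 (work commenced); D missed the 45-day window (168 days after the deed), so its recording date stands.
As an owners-association assessment lien, F is senior to every other lien.
Remaining liens by effective date: B (Apr 30, 2018), D (Sep 8, 2018), A (Aug 9, 2019), E (Nov 14, 2019), C (Dec 5, 2019).
Since B is not senior to F, the subordination leaves the order unchanged.

F, B, D, A, E, C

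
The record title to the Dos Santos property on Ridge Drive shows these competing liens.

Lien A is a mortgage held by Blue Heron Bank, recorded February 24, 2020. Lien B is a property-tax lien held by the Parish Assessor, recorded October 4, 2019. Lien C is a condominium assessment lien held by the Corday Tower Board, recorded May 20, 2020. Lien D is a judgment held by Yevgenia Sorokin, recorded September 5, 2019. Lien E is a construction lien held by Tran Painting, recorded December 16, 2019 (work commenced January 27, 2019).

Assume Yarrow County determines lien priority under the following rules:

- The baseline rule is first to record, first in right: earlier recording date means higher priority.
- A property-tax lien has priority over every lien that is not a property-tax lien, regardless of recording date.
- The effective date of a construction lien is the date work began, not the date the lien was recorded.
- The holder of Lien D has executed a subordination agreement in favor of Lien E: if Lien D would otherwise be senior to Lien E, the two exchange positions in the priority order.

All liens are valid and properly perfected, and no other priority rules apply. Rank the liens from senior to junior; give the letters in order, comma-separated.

Effective dates: E is treated as recorded January 27, 2019, the work-commencement date.
As a property-tax lien, B is senior to every other lien.
The other liens, earliest effective date first: E (January 27, 2019), D (September 5, 2019), A (February 24, 2020), C (May 20, 2020).
D is already junior to E, so the subordination agreement changes nothing.

B, E, D, A, C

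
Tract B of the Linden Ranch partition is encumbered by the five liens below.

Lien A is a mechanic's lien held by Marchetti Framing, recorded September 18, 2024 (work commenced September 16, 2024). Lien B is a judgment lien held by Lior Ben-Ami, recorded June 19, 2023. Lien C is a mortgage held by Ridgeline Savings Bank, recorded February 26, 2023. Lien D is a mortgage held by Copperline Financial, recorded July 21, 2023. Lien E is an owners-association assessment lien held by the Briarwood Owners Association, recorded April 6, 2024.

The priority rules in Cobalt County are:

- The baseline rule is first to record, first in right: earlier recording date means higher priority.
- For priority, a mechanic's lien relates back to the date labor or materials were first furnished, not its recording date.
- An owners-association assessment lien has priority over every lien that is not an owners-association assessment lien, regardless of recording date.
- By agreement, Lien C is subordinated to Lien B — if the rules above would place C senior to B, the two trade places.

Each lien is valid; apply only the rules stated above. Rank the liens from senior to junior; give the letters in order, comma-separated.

Effective dates: A relates back to September 16, 2024 (work commenced).
E is an owners-association assessment lien, so it outranks all other liens regardless of date.
Remaining liens by effective date: C (February 26, 2023), B (June 19, 2023), D (July 21, 2023), A (September 16, 2024).
The subordination applies — C was senior to B — so C and B swap.

E, B, C, D, A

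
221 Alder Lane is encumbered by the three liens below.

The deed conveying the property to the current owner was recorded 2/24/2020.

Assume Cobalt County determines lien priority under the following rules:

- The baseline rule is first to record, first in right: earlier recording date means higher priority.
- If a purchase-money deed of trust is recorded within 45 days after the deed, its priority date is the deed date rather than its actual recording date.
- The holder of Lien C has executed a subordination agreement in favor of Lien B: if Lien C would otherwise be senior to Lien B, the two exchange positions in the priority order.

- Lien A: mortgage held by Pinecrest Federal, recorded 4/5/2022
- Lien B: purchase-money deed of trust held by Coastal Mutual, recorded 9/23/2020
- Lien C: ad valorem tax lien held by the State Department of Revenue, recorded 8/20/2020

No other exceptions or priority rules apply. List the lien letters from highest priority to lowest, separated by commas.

Effective dates: B was recorded 212 days after the deed, outside the 45-day window, so it keeps its recording date.
Ordering by effective date: C (8/20/2020), B (9/23/2020), A (4/5/2022).
C would otherwise be senior to B, so under the subordination agreement C and B exchange positions.

B, C, A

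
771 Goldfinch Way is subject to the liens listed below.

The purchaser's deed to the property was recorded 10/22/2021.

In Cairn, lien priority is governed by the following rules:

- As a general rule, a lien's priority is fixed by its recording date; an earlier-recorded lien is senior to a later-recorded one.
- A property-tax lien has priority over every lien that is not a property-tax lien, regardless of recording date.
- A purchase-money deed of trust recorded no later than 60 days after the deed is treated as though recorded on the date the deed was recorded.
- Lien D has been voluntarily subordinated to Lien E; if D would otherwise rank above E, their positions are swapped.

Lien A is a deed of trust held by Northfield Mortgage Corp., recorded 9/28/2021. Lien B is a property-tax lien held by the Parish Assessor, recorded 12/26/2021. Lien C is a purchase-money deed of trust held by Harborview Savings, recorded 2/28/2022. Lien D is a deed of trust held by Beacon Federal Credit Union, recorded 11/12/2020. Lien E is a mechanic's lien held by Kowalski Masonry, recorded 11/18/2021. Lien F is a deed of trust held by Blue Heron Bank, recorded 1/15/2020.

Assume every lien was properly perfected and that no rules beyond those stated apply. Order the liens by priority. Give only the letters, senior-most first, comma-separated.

Adjusting effective dates: C was recorded 129 days after the deed — beyond 60 days — so no relation-back applies.
B is a property-tax lien and takes priority over every other lien.
Remaining liens by effective date: F (1/15/2020), D (11/12/2020), A (9/28/2021), E (11/18/2021), C (2/28/2022).
D would otherwise be senior to E, so under the subordination agreement D and E exchange positions.

B, F, E, A, D, C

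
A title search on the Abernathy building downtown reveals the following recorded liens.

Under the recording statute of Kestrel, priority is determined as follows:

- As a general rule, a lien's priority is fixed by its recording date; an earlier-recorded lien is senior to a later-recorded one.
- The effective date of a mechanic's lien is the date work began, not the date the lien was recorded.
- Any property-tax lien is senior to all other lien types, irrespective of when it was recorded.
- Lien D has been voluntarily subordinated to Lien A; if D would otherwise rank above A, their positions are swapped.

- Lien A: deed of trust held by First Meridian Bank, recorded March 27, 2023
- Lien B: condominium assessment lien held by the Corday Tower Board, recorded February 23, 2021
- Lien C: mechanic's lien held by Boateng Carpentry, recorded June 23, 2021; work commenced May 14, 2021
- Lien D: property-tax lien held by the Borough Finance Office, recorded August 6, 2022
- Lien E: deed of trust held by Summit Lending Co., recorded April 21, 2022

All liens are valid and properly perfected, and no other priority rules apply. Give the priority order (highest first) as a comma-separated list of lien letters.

A, B, C, E, D

Effective dates: C is treated as recorded May 14, 2021, the work-commencement date.
As a property-tax lien, D is senior to every other lien.
Remaining liens by effective date: B (February 23, 2021), C (May 14, 2021), E (April 21, 2022), A (March 27, 2023).
The subordination applies — D was senior to A — so D and A swap.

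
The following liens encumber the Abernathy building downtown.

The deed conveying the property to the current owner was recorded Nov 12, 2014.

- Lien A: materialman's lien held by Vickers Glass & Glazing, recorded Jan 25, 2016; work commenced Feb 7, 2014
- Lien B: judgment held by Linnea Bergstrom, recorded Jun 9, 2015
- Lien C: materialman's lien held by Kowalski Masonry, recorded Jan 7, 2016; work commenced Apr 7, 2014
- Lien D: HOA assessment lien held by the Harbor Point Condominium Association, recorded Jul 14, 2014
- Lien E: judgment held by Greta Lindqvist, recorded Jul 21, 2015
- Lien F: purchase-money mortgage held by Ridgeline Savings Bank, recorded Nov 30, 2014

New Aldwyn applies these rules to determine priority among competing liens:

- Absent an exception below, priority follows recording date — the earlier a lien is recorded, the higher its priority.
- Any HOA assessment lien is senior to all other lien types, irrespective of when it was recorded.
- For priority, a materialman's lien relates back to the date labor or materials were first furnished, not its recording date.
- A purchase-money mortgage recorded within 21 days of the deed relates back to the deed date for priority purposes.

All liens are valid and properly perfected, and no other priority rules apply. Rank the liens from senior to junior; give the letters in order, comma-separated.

Effective dates after the stated exceptions: A is treated as recorded Feb 7, 2014, the work-commencement date; C's effective date is Apr 7, 2014, when work began; F relates back to the deed date Nov 12, 2014.
As an HOA assessment lien, D is senior to every other lien.
Among the remaining liens, by effective date: A (Feb 7, 2014), C (Apr 7, 2014), F (Nov 12, 2014), B (Jun 9, 2015), E (Jul 21, 2015).

D, A, C, F, B, E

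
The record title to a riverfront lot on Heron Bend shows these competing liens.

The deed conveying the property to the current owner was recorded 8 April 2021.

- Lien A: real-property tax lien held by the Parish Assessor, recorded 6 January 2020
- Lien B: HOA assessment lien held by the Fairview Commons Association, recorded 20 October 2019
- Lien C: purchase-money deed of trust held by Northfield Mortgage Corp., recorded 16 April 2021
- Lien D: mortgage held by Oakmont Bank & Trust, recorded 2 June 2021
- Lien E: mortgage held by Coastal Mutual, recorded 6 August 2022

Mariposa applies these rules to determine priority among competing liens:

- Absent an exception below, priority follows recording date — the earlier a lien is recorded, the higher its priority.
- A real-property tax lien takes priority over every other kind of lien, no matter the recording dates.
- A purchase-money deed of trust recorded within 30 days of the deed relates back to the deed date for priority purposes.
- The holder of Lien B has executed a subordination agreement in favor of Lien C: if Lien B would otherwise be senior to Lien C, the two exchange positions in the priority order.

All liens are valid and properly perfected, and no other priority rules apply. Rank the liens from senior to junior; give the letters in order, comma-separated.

A, C, B, D, E

Effective dates: C was recorded within the 30-day window, so its effective date is the deed date 8 April 2021.
A, as a real-property tax lien, has superpriority and ranks first.
Ordering the rest by effective date: B (20 October 2019), C (8 April 2021), D (2 June 2021), E (6 August 2022).
Because B would otherwise rank above C, the subordination swaps them.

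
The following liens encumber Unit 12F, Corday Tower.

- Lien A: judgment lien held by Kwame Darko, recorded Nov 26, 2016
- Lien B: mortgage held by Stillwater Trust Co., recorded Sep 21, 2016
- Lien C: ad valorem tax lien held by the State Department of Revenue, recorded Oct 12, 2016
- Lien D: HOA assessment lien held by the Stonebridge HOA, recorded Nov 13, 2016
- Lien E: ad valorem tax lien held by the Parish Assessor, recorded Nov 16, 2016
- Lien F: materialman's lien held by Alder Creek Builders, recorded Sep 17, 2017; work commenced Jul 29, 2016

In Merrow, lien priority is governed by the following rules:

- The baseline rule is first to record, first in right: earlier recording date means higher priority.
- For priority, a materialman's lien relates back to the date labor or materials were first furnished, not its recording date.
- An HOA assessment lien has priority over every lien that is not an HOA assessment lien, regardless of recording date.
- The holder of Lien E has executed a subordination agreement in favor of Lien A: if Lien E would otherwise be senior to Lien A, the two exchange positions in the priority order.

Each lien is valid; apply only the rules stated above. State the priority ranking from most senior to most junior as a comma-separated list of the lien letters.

Effective dates: F's effective date is Jul 29, 2016, when work began.
D is an HOA assessment lien, so it outranks all other liens regardless of date.
Ordering the rest by effective date: F (Jul 29, 2016), B (Sep 21, 2016), C (Oct 12, 2016), E (Nov 16, 2016), A (Nov 26, 2016).
E would otherwise be senior to A, so under the subordination agreement E and A exchange positions.

D, F, B, C, A, E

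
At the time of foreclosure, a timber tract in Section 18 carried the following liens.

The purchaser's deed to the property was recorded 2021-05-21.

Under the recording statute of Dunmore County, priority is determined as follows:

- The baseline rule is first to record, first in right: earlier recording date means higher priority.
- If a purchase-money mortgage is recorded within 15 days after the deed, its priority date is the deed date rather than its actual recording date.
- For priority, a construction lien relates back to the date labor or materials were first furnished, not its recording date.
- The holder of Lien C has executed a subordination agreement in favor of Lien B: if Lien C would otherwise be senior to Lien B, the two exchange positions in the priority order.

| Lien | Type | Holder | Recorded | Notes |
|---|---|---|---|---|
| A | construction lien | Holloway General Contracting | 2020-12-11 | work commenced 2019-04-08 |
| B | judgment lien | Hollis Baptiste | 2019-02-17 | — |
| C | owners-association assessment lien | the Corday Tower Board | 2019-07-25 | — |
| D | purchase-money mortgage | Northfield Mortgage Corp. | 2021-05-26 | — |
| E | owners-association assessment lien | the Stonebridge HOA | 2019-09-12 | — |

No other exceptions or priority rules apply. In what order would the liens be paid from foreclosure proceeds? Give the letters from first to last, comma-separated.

B, A, C, E, D

First, effective dates: A is treated as recorded 2019-04-08, the work-commencement date; D relates back to the deed date 2021-05-21.
By effective date: B (2019-02-17), A (2019-04-08), C (2019-07-25), E (2019-09-12), D (2021-05-21).
C is already junior to B, so the subordination agreement changes nothing.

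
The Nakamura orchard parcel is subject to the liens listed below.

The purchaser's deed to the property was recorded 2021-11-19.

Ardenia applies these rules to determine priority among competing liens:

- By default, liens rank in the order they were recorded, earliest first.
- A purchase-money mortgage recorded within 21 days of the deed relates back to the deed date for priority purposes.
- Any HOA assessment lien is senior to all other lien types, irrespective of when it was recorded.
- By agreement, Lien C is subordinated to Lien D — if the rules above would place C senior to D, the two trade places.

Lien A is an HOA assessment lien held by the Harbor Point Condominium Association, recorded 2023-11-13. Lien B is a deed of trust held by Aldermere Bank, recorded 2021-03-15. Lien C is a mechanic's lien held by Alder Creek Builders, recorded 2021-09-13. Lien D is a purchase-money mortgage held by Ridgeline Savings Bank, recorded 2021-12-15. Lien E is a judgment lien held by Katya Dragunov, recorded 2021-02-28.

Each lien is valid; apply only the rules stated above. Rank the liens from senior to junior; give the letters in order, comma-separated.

A, E, B, D, C

Adjusting effective dates: D was recorded 26 days after the deed — beyond 21 days — so no relation-back applies.
A, as an HOA assessment lien, has superpriority and ranks first.
Remaining liens by effective date: E (2021-02-28), B (2021-03-15), C (2021-09-13), D (2021-12-15).
C is senior to D before the subordination, so the two trade places.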